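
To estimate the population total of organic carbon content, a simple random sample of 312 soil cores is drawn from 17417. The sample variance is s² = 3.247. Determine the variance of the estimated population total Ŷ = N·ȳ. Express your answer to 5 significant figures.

3.1004 × 10^6

Var(Ŷ) = N²·Var(ȳ) = N²·(1 − n/N)·s²/n.
f = 312/17417 = 0.01791353; Var(ȳ) = 0.98208647·3.247/312 = 0.010220624.
Var(Ŷ) = 17417² · 0.010220624 = 3.1004456 × 10^6.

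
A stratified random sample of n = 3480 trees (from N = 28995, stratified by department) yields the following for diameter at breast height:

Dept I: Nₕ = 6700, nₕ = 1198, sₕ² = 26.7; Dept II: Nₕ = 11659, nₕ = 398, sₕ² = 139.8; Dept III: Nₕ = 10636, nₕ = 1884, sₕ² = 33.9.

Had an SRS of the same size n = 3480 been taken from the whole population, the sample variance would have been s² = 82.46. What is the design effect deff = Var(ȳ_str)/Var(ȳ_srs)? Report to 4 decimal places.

Var(ȳ_str) = Σ Wₕ²(1−fₕ)sₕ²/nₕ with Wₕ = Nₕ/28995:
  Dept I: (6700/28995)²·(1−1198/6700)·26.7/1198 = 9.7724533 × 10^-4
  Dept II: (11659/28995)²·(1−398/11659)·139.8/398 = 0.054854989
  Dept III: (10636/28995)²·(1−1884/10636)·33.9/1884 = 0.0019923159
  → Var(ȳ_str) = 0.05782455.
Var(ȳ_srs) = (1 − 3480/28995)·82.46/3480 = 0.020851464.
deff = 0.05782455 / 0.020851464 = 2.7732.

2.7732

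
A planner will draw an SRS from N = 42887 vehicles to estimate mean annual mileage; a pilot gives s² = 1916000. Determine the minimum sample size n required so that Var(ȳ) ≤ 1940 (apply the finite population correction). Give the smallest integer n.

966

Without fpc, n₀ = s²/D = 1916000/1940 = 987.6289.
With fpc, (1 − n/N)·s²/n ≤ D requires n ≥ n₀/(1 + n₀/N) = 987.6289/(1 + 987.6289/42887) = 965.3971.
Rounding up, n = 966.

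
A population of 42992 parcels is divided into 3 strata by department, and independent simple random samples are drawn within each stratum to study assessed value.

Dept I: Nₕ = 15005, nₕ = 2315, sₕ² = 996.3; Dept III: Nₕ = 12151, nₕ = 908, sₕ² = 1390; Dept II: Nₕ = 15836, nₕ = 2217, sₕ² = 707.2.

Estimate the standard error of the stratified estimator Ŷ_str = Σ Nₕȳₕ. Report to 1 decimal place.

18970.4

Var(Ŷ_str) = Σₕ Nₕ²(1 − fₕ)sₕ²/nₕ.
Dept I: 15005²·(1 − 2315/15005)·996.3/2315 = 8.1947698 × 10^7.
Dept III: 12151²·(1 − 908/12151)·1390/908 = 2.091333 × 10^8.
Dept II: 15836²·(1 − 2217/15836)·707.2/2217 = 6.8796647 × 10^7.
Sum = 3.5987765 × 10^8.
SE = √(3.5987765 × 10^8) = 18970.4.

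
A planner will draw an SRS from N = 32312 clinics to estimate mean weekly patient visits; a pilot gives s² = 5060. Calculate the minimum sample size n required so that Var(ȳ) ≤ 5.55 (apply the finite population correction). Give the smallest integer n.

887

Without fpc, n₀ = s²/D = 5060/5.55 = 911.7117.
With fpc, (1 − n/N)·s²/n ≤ D requires n ≥ n₀/(1 + n₀/N) = 911.7117/(1 + 911.7117/32312) = 886.6929.
Rounding up, n = 887.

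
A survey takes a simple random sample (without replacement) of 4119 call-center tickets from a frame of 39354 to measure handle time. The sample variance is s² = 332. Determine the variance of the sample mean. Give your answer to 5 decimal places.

Under SRS without replacement, Var(ȳ) = (1 − f)·s²/n with f = n/N = 4119/39354 = 0.10466535.
Var(ȳ) = (1 − 0.10466535)·332/4119 = 0.89533465·0.080602088 = 0.072165843.

0.07217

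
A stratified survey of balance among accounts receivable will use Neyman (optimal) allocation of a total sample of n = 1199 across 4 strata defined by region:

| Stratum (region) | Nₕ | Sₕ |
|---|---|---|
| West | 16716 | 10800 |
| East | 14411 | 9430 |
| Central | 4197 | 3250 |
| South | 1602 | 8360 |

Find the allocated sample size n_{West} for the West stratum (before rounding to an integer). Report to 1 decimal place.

Neyman allocation: nₕ = n·NₕSₕ / Σⱼ NⱼSⱼ.
Σ NⱼSⱼ = 16716·10800 + 14411·9430 + 4197·3250 + 1602·8360 = 3.434615 × 10^8.
n_{West} = 1199·16716·10800 / (3.434615 × 10^8) = 630.2.

630.2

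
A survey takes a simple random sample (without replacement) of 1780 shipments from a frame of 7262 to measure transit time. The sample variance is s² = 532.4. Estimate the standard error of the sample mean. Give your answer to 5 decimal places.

Under SRS without replacement, Var(ȳ) = (1 − f)·s²/n with f = n/N = 1780/7262 = 0.24511154.
Var(ȳ) = (1 − 0.24511154)·532.4/1780 = 0.75488846·0.29910112 = 0.22578799.
SE(ȳ) = √(0.22578799) = 0.47517.

0.47517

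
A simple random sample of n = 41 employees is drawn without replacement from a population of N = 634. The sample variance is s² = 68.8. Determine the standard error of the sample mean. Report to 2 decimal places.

1.25

Under SRS without replacement, Var(ȳ) = (1 − f)·s²/n with f = n/N = 41/634 = 0.06466877.
Var(ȳ) = (1 − 0.06466877)·68.8/41 = 0.93533123·1.6780488 = 1.5695314.
SE(ȳ) = √(1.5695314) = 1.25.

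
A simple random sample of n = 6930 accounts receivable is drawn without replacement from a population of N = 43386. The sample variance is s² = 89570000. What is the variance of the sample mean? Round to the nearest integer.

10860

Under SRS without replacement, Var(ȳ) = (1 − f)·s²/n with f = n/N = 6930/43386 = 0.15972894.
Var(ȳ) = (1 − 0.15972894)·89570000/6930 = 0.84027106·12924.964 = 10860.473.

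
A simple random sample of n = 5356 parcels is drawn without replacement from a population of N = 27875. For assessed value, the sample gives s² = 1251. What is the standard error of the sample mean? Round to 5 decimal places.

0.43439

Under SRS without replacement, Var(ȳ) = (1 − f)·s²/n with f = n/N = 5356/27875 = 0.19214350.
Var(ȳ) = (1 − 0.19214350)·1251/5356 = 0.80785650·0.23356983 = 0.1886909.
SE(ȳ) = √(0.1886909) = 0.43439.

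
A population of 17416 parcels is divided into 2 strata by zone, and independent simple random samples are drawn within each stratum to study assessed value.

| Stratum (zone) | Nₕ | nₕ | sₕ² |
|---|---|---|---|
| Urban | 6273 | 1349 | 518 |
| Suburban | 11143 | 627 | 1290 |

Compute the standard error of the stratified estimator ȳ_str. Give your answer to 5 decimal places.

Var(ȳ_str) = Σₕ Wₕ²(1 − fₕ)sₕ²/nₕ with Wₕ = Nₕ/N, N = 17416.
Urban: Wₕ = 0.36018604; term = 0.36018604²·(1 − 0.21504862)·518/1349 = 0.039103381.
Suburban: Wₕ = 0.63981396; term = 0.63981396²·(1 − 0.05626851)·1290/627 = 0.79483694.
Sum = 0.83394032.
SE = √(0.83394032) = 0.91320.

0.91320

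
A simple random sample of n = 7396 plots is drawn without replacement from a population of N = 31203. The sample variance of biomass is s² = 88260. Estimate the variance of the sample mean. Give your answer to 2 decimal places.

9.10

Under SRS without replacement, Var(ȳ) = (1 − f)·s²/n with f = n/N = 7396/31203 = 0.23702849.
Var(ȳ) = (1 − 0.23702849)·88260/7396 = 0.76297151·11.933478 = 9.1049034.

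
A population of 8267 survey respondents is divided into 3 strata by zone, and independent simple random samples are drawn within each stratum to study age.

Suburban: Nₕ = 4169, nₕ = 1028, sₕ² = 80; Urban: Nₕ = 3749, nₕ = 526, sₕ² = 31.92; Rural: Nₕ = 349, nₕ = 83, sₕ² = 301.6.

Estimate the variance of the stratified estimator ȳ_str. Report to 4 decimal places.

0.0306

Var(ȳ_str) = Σₕ Wₕ²(1 − fₕ)sₕ²/nₕ with Wₕ = Nₕ/N, N = 8267.
Suburban: Wₕ = 0.50429418; term = 0.50429418²·(1 − 0.24658191)·80/1028 = 0.014910796.
Urban: Wₕ = 0.45348978; term = 0.45348978²·(1 − 0.14030408)·31.92/526 = 0.010728945.
Rural: Wₕ = 0.04221604; term = 0.04221604²·(1 − 0.23782235)·301.6/83 = 0.0049358782.
Sum = 0.030575619.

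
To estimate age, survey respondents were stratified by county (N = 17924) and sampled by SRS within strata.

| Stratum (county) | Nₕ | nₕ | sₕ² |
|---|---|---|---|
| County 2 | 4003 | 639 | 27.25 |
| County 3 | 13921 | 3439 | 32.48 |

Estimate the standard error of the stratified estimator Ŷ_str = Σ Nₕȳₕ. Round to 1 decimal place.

Var(Ŷ_str) = Σₕ Nₕ²(1 − fₕ)sₕ²/nₕ.
County 2: 4003²·(1 − 639/4003)·27.25/639 = 574258.23.
County 3: 13921²·(1 − 3439/13921)·32.48/3439 = 1.3781562 × 10^6.
Sum = 1.9524144 × 10^6.
SE = √(1.9524144 × 10^6) = 1397.3.

1397.3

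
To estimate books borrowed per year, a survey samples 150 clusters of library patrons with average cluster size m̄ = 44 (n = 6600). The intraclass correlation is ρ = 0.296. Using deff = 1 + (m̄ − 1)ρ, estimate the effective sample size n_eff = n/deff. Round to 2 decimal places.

deff = 1 + (44 − 1)·0.296 = 1 + 12.728 = 13.728.
n_eff = 6600 / 13.728 = 480.77.

480.77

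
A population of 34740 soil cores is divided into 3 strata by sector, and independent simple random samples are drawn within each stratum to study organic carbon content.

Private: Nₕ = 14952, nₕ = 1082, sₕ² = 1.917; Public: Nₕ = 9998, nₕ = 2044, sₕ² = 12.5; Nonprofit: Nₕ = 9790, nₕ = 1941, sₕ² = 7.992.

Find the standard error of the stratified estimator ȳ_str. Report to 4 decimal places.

Var(ȳ_str) = Σₕ Wₕ²(1 − fₕ)sₕ²/nₕ with Wₕ = Nₕ/N, N = 34740.
Private: Wₕ = 0.43039724; term = 0.43039724²·(1 − 0.07236490)·1.917/1082 = 3.0444649 × 10^-4.
Public: Wₕ = 0.28779505; term = 0.28779505²·(1 − 0.20444089)·12.5/2044 = 4.0296582 × 10^-4.
Nonprofit: Wₕ = 0.28180771; term = 0.28180771²·(1 − 0.19826353)·7.992/1941 = 2.6216055 × 10^-4.
Sum = 9.6957286 × 10^-4.
SE = √(9.6957286 × 10^-4) = 0.0311.

0.0311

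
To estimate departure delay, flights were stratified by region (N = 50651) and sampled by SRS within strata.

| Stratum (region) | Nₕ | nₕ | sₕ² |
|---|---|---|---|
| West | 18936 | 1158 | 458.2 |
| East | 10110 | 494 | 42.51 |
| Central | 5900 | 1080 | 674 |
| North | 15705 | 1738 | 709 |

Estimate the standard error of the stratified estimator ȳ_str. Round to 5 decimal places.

Var(ȳ_str) = Σₕ Wₕ²(1 − fₕ)sₕ²/nₕ with Wₕ = Nₕ/N, N = 50651.
West: Wₕ = 0.37385244; term = 0.37385244²·(1 − 0.06115336)·458.2/1158 = 0.05192083.
East: Wₕ = 0.19960119; term = 0.19960119²·(1 − 0.04886251)·42.51/494 = 0.0032608717.
Central: Wₕ = 0.11648339; term = 0.11648339²·(1 − 0.18305085)·674/1080 = 0.0069176589.
North: Wₕ = 0.31006298; term = 0.31006298²·(1 − 0.11066539)·709/1738 = 0.034878796.
Sum = 0.096978157.
SE = √(0.096978157) = 0.31141.

0.31141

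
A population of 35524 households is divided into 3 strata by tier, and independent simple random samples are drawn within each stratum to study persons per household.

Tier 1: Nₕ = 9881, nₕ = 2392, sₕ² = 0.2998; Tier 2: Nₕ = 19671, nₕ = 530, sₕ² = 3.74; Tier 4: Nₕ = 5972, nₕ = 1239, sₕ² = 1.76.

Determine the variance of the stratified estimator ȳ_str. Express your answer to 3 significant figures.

Var(ȳ_str) = Σₕ Wₕ²(1 − fₕ)sₕ²/nₕ with Wₕ = Nₕ/N, N = 35524.
Tier 1: Wₕ = 0.27814998; term = 0.27814998²·(1 − 0.24208076)·0.2998/2392 = 7.3493928 × 10^-6.
Tier 2: Wₕ = 0.55373832; term = 0.55373832²·(1 − 0.02694322)·3.74/530 = 0.002105441.
Tier 4: Wₕ = 0.16811170; term = 0.16811170²·(1 − 0.20746818)·1.76/1239 = 3.1816613 × 10^-5.
Sum = 0.002144607.

0.00214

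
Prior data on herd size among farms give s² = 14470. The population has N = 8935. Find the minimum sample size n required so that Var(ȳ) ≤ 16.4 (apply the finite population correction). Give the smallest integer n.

804

Without fpc, n₀ = s²/D = 14470/16.4 = 882.3171.
With fpc, (1 − n/N)·s²/n ≤ D requires n ≥ n₀/(1 + n₀/N) = 882.3171/(1 + 882.3171/8935) = 803.0201.
Rounding up, n = 804.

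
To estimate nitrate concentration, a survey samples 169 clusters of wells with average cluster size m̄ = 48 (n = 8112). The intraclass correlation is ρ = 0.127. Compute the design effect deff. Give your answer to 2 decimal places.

6.97

deff = 1 + (48 − 1)·0.127 = 1 + 5.969 = 6.969.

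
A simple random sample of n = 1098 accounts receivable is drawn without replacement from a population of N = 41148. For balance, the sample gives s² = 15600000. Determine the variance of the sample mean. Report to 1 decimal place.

13828.5

Under SRS without replacement, Var(ȳ) = (1 − f)·s²/n with f = n/N = 1098/41148 = 0.02668416.
Var(ȳ) = (1 − 0.02668416)·15600000/1098 = 0.97331584·14207.65 = 13828.531.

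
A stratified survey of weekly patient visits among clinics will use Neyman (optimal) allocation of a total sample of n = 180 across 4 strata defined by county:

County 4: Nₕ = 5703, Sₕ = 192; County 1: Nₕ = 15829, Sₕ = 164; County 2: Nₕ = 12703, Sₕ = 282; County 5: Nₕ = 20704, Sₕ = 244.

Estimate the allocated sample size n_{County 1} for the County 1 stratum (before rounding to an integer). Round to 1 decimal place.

Neyman allocation: nₕ = n·NₕSₕ / Σⱼ NⱼSⱼ.
Σ NⱼSⱼ = 5703·192 + 15829·164 + 12703·282 + 20704·244 = 1.2324954 × 10^7.
n_{County 1} = 180·15829·164 / (1.2324954 × 10^7) = 37.9.

37.9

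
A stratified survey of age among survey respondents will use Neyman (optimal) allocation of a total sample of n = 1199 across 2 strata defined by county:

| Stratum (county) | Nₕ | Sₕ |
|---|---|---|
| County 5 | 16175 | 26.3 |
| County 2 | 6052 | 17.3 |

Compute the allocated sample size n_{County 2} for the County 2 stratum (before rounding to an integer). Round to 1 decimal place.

236.8

Neyman allocation: nₕ = n·NₕSₕ / Σⱼ NⱼSⱼ.
Σ NⱼSⱼ = 16175·26.3 + 6052·17.3 = 530102.1.
n_{County 2} = 1199·6052·17.3 / 530102.1 = 236.8.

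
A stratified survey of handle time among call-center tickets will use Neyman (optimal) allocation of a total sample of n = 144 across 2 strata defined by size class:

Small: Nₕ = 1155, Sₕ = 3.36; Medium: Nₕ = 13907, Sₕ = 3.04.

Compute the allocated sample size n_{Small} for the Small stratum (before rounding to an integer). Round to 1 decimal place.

Neyman allocation: nₕ = n·NₕSₕ / Σⱼ NⱼSⱼ.
Σ NⱼSⱼ = 1155·3.36 + 13907·3.04 = 46158.08.
n_{Small} = 144·1155·3.36 / 46158.08 = 12.1.

12.1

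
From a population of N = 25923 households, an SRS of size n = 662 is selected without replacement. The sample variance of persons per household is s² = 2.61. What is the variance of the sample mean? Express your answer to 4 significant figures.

0.003842

Under SRS without replacement, Var(ȳ) = (1 − f)·s²/n with f = n/N = 662/25923 = 0.02553717.
Var(ȳ) = (1 − 0.02553717)·2.61/662 = 0.97446283·0.0039425982 = 0.0038419154.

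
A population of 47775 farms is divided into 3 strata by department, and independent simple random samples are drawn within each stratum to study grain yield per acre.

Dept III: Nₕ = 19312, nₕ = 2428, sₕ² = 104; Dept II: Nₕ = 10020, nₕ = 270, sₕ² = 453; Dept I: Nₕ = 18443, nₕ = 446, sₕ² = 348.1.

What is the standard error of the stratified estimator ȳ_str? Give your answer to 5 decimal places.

0.43753

Var(ȳ_str) = Σₕ Wₕ²(1 − fₕ)sₕ²/nₕ with Wₕ = Nₕ/N, N = 47775.
Dept III: Wₕ = 0.40422815; term = 0.40422815²·(1 − 0.12572494)·104/2428 = 0.0061190762.
Dept II: Wₕ = 0.20973312; term = 0.20973312²·(1 − 0.02694611)·453/270 = 0.071813383.
Dept I: Wₕ = 0.38603872; term = 0.38603872²·(1 − 0.02418262)·348.1/446 = 0.11350094.
Sum = 0.1914334.
SE = √(0.1914334) = 0.43753.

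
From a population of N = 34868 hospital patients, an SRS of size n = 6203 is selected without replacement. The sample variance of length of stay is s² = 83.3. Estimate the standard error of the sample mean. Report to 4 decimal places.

Under SRS without replacement, Var(ȳ) = (1 − f)·s²/n with f = n/N = 6203/34868 = 0.17789951.
Var(ȳ) = (1 − 0.17789951)·83.3/6203 = 0.82210049·0.013428986 = 0.011039976.
SE(ȳ) = √(0.011039976) = 0.1051.

0.1051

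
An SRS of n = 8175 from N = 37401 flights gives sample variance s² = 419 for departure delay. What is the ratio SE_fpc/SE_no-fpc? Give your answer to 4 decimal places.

0.8840

f = n/N = 8175/37401 = 0.21857704.
SE_no-fpc = √(s²/n) = 0.22639307; SE_fpc = √((1−f)s²/n) = 0.20012724.
Ratio = √(1−f) = 0.88398131.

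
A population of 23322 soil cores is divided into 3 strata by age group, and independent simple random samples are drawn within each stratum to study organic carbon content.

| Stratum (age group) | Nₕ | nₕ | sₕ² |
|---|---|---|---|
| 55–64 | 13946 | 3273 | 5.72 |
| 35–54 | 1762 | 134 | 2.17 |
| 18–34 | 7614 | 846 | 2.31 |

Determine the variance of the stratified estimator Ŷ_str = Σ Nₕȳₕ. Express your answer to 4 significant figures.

Var(Ŷ_str) = Σₕ Nₕ²(1 − fₕ)sₕ²/nₕ.
55–64: 13946²·(1 − 3273/13946)·5.72/3273 = 260127.46.
35–54: 1762²·(1 − 134/1762)·2.17/134 = 46453.158.
18–34: 7614²·(1 − 846/7614)·2.31/846 = 140706.72.
Sum = 447287.34.

447300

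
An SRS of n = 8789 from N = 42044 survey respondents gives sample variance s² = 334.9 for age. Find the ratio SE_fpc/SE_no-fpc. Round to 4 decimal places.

0.8894

f = n/N = 8789/42044 = 0.20904291.
SE_no-fpc = √(s²/n) = 0.19520361; SE_fpc = √((1−f)s²/n) = 0.17360583.
Ratio = √(1−f) = 0.88935769.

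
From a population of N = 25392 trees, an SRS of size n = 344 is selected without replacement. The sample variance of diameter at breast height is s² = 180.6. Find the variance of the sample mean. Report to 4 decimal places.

0.5179

Under SRS without replacement, Var(ȳ) = (1 − f)·s²/n with f = n/N = 344/25392 = 0.01354757.
Var(ȳ) = (1 − 0.01354757)·180.6/344 = 0.98645243·0.525 = 0.51788752.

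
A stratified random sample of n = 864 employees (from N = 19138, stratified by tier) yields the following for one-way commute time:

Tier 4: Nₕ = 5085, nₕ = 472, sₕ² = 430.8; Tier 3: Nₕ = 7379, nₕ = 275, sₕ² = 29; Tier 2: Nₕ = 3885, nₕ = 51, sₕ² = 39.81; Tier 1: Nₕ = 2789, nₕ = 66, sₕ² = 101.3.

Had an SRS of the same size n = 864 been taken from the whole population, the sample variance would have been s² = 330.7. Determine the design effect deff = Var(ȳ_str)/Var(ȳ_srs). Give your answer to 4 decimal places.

0.3752

Var(ȳ_str) = Σ Wₕ²(1−fₕ)sₕ²/nₕ with Wₕ = Nₕ/19138:
  Tier 4: (5085/19138)²·(1−472/5085)·430.8/472 = 0.058454104
  Tier 3: (7379/19138)²·(1−275/7379)·29/275 = 0.015092899
  Tier 2: (3885/19138)²·(1−51/3885)·39.81/51 = 0.031744759
  Tier 1: (2789/19138)²·(1−66/2789)·101.3/66 = 0.031825011
  → Var(ȳ_str) = 0.13711677.
Var(ȳ_srs) = (1 − 864/19138)·330.7/864 = 0.36547487.
deff = 0.13711677 / 0.36547487 = 0.3752.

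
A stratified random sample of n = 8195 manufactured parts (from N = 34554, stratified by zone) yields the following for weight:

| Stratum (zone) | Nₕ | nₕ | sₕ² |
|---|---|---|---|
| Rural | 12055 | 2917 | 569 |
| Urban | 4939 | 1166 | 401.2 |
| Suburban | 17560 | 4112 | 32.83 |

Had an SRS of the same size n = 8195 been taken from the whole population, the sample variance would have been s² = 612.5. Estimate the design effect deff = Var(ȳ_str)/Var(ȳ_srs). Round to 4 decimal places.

Var(ȳ_str) = Σ Wₕ²(1−fₕ)sₕ²/nₕ with Wₕ = Nₕ/34554:
  Rural: (12055/34554)²·(1−2917/12055)·569/2917 = 0.017996894
  Urban: (4939/34554)²·(1−1166/4939)·401.2/1166 = 0.0053702134
  Suburban: (17560/34554)²·(1−4112/17560)·32.83/4112 = 0.0015790771
  → Var(ȳ_str) = 0.024946185.
Var(ȳ_srs) = (1 − 8195/34554)·612.5/8195 = 0.057014817.
deff = 0.024946185 / 0.057014817 = 0.4375.

0.4375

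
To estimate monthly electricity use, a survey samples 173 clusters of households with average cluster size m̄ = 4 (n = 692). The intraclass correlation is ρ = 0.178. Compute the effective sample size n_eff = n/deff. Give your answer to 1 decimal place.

deff = 1 + (4 − 1)·0.178 = 1 + 0.534 = 1.534.
n_eff = 692 / 1.534 = 451.1.

451.1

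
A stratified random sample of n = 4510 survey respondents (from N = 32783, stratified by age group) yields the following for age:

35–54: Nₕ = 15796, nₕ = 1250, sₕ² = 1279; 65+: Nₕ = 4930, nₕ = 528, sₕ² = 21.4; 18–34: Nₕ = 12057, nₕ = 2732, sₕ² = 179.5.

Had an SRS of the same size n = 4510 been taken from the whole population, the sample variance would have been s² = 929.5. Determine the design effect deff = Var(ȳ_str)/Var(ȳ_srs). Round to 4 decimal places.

1.2740

Var(ȳ_str) = Σ Wₕ²(1−fₕ)sₕ²/nₕ with Wₕ = Nₕ/32783:
  35–54: (15796/32783)²·(1−1250/15796)·1279/1250 = 0.21875292
  65+: (4930/32783)²·(1−528/4930)·21.4/528 = 8.1842601 × 10^-4
  18–34: (12057/32783)²·(1−2732/12057)·179.5/2732 = 0.0068734452
  → Var(ȳ_str) = 0.22644479.
Var(ȳ_srs) = (1 − 4510/32783)·929.5/4510 = 0.17774445.
deff = 0.22644479 / 0.17774445 = 1.2740.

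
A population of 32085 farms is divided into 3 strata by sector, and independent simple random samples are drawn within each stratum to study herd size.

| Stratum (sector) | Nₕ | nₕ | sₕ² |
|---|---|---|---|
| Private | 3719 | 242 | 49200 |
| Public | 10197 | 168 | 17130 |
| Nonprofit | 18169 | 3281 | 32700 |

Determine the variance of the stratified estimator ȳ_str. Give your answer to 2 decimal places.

15.30

Var(ȳ_str) = Σₕ Wₕ²(1 − fₕ)sₕ²/nₕ with Wₕ = Nₕ/N, N = 32085.
Private: Wₕ = 0.11591086; term = 0.11591086²·(1 − 0.06507126)·49200/242 = 2.5537391.
Public: Wₕ = 0.31781206; term = 0.31781206²·(1 − 0.01647543)·17130/168 = 10.129174.
Nonprofit: Wₕ = 0.56627708; term = 0.56627708²·(1 − 0.18058231)·32700/3281 = 2.618815.
Sum = 15.301728.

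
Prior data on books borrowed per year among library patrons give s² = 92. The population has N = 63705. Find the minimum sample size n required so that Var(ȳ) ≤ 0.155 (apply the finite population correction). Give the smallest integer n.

589

Without fpc, n₀ = s²/D = 92/0.155 = 593.5484.
With fpc, (1 − n/N)·s²/n ≤ D requires n ≥ n₀/(1 + n₀/N) = 593.5484/(1 + 593.5484/63705) = 588.0693.
Rounding up, n = 589.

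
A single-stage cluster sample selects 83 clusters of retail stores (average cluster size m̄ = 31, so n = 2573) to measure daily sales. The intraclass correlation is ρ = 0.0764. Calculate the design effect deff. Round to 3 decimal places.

deff = 1 + (31 − 1)·0.0764 = 1 + 2.292 = 3.292.

3.292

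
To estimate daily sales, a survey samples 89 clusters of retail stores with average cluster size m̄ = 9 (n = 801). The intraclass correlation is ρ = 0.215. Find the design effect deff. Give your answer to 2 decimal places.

deff = 1 + (9 − 1)·0.215 = 1 + 1.72 = 2.72.

2.72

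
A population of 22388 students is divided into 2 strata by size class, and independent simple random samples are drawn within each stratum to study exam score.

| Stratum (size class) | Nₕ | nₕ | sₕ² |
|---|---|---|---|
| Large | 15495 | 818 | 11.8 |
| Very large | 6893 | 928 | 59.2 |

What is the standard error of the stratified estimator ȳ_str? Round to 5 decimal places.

Var(ȳ_str) = Σₕ Wₕ²(1 − fₕ)sₕ²/nₕ with Wₕ = Nₕ/N, N = 22388.
Large: Wₕ = 0.69211185; term = 0.69211185²·(1 − 0.05279122)·11.8/818 = 0.0065452612.
Very large: Wₕ = 0.30788815; term = 0.30788815²·(1 − 0.13462933)·59.2/928 = 0.0052331341.
Sum = 0.011778395.
SE = √(0.011778395) = 0.10853.

0.10853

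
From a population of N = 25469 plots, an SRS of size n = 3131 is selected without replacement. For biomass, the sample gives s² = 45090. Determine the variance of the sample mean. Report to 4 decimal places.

12.6308

Under SRS without replacement, Var(ȳ) = (1 − f)·s²/n with f = n/N = 3131/25469 = 0.12293376.
Var(ȳ) = (1 − 0.12293376)·45090/3131 = 0.87706624·14.40115 = 12.630762.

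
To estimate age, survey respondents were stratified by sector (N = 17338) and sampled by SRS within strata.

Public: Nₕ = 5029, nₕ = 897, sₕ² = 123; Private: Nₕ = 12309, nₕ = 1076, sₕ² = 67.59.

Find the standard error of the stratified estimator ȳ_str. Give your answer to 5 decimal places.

Var(ȳ_str) = Σₕ Wₕ²(1 − fₕ)sₕ²/nₕ with Wₕ = Nₕ/N, N = 17338.
Public: Wₕ = 0.29005652; term = 0.29005652²·(1 − 0.17836548)·123/897 = 0.0094788711.
Private: Wₕ = 0.70994348; term = 0.70994348²·(1 − 0.08741571)·67.59/1076 = 0.028892872.
Sum = 0.038371743.
SE = √(0.038371743) = 0.19589.

0.19589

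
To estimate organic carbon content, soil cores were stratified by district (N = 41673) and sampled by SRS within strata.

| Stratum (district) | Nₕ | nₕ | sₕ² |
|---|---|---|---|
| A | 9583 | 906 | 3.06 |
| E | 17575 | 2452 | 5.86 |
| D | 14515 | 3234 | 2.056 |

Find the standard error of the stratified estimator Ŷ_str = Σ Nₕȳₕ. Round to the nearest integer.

Var(Ŷ_str) = Σₕ Nₕ²(1 − fₕ)sₕ²/nₕ.
A: 9583²·(1 − 906/9583)·3.06/906 = 280843.46.
E: 17575²·(1 − 2452/17575)·5.86/2452 = 635199.92.
D: 14515²·(1 − 3234/14515)·2.056/3234 = 104099.28.
Sum = 1.0201427 × 10^6.
SE = √(1.0201427 × 10^6) = 1010.

1010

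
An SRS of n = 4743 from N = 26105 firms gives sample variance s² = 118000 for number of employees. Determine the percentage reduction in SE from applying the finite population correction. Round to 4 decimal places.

f = n/N = 4743/26105 = 0.18168933.
SE_no-fpc = √(s²/n) = 4.9878621; SE_fpc = √((1−f)s²/n) = 4.5120463.
Ratio = √(1−f) = 0.90460526. Reduction = 100·(1 − 0.90460526) = 9.5395%.

9.5395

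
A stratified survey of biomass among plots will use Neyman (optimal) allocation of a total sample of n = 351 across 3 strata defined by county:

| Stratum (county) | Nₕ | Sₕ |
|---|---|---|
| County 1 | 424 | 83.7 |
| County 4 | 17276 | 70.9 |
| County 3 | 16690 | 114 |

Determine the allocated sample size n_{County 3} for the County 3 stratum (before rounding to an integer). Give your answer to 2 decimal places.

211.14

Neyman allocation: nₕ = n·NₕSₕ / Σⱼ NⱼSⱼ.
Σ NⱼSⱼ = 424·83.7 + 17276·70.9 + 16690·114 = 3.1630172 × 10^6.
n_{County 3} = 351·16690·114 / (3.1630172 × 10^6) = 211.14.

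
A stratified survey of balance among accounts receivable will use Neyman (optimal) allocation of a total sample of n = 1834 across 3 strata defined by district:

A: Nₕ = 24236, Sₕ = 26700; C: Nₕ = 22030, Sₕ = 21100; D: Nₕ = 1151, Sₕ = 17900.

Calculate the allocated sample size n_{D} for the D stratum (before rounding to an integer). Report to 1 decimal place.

Neyman allocation: nₕ = n·NₕSₕ / Σⱼ NⱼSⱼ.
Σ NⱼSⱼ = 24236·26700 + 22030·21100 + 1151·17900 = 1.1325371 × 10^9.
n_{D} = 1834·1151·17900 / (1.1325371 × 10^9) = 33.4.

33.4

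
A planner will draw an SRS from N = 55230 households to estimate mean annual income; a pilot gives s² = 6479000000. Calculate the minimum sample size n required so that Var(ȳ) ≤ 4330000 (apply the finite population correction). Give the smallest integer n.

Without fpc, n₀ = s²/D = 6479000000/4330000 = 1496.3048.
With fpc, (1 − n/N)·s²/n ≤ D requires n ≥ n₀/(1 + n₀/N) = 1496.3048/(1 + 1496.3048/55230) = 1456.8358.
Rounding up, n = 1457.

1457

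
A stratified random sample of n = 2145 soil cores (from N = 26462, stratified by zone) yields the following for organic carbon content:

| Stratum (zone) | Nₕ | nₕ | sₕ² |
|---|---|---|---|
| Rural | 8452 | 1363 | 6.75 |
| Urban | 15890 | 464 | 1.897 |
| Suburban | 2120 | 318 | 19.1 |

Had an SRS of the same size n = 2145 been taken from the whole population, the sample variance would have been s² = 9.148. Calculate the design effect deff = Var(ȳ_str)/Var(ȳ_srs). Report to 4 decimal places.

0.5569

Var(ȳ_str) = Σ Wₕ²(1−fₕ)sₕ²/nₕ with Wₕ = Nₕ/26462:
  Rural: (8452/26462)²·(1−1363/8452)·6.75/1363 = 4.237474 × 10^-4
  Urban: (15890/26462)²·(1−464/15890)·1.897/464 = 0.0014311371
  Suburban: (2120/26462)²·(1−318/2120)·19.1/318 = 3.2768123 × 10^-4
  → Var(ȳ_str) = 0.0021825657.
Var(ȳ_srs) = (1 − 2145/26462)·9.148/2145 = 0.0039190986.
deff = 0.0021825657 / 0.0039190986 = 0.5569.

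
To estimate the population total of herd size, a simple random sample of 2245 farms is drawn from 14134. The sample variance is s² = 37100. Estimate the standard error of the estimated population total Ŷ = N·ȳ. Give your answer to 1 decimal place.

52696.8

Var(Ŷ) = N²·Var(ȳ) = N²·(1 − n/N)·s²/n.
f = 2245/14134 = 0.15883685; Var(ȳ) = 0.84116315·37100/2245 = 13.900736.
Var(Ŷ) = 14134² · 13.900736 = 2.7769494 × 10^9.
SE(Ŷ) = √(2.7769494 × 10^9) = 52696.8.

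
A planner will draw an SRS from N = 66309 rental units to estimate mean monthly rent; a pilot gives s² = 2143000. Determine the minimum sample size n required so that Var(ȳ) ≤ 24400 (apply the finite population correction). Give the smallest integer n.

88

Without fpc, n₀ = s²/D = 2143000/24400 = 87.8279.
With fpc, (1 − n/N)·s²/n ≤ D requires n ≥ n₀/(1 + n₀/N) = 87.8279/(1 + 87.8279/66309) = 87.7117.
Rounding up, n = 88.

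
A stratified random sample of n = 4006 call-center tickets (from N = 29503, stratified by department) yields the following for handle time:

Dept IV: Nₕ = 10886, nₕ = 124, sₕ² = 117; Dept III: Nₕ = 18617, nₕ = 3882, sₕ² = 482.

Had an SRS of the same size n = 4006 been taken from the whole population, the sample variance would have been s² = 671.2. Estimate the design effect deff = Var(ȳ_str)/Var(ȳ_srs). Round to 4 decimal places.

Var(ȳ_str) = Σ Wₕ²(1−fₕ)sₕ²/nₕ with Wₕ = Nₕ/29503:
  Dept IV: (10886/29503)²·(1−124/10886)·117/124 = 0.1269969
  Dept III: (18617/29503)²·(1−3882/18617)·482/3882 = 0.039130823
  → Var(ȳ_str) = 0.16612772.
Var(ȳ_srs) = (1 − 4006/29503)·671.2/4006 = 0.14479845.
deff = 0.16612772 / 0.14479845 = 1.1473.

1.1473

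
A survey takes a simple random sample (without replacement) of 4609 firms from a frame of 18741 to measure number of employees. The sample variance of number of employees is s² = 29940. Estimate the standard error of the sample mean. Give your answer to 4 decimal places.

2.2132

Under SRS without replacement, Var(ȳ) = (1 − f)·s²/n with f = n/N = 4609/18741 = 0.24593138.
Var(ȳ) = (1 − 0.24593138)·29940/4609 = 0.75406862·6.4959861 = 4.8984193.
SE(ȳ) = √(4.8984193) = 2.2132.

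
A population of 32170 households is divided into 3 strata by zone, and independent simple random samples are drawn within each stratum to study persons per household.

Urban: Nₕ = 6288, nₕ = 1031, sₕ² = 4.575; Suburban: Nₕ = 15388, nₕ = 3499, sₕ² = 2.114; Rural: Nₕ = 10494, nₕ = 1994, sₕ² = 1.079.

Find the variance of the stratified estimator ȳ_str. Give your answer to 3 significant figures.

Var(ȳ_str) = Σₕ Wₕ²(1 − fₕ)sₕ²/nₕ with Wₕ = Nₕ/N, N = 32170.
Urban: Wₕ = 0.19546161; term = 0.19546161²·(1 − 0.16396310)·4.575/1031 = 1.4173621 × 10^-4.
Suburban: Wₕ = 0.47833385; term = 0.47833385²·(1 − 0.22738498)·2.114/3499 = 1.0680373 × 10^-4.
Rural: Wₕ = 0.32620454; term = 0.32620454²·(1 − 0.19001334)·1.079/1994 = 4.6639529 × 10^-5.
Sum = 2.9517947 × 10^-4.

2.95 × 10^-4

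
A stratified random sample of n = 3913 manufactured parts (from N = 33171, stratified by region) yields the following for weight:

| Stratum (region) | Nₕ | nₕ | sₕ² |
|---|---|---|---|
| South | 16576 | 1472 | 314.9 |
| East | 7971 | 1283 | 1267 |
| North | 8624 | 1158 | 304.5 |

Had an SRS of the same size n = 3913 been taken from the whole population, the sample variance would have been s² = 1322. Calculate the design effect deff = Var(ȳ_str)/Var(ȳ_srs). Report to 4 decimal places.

Var(ȳ_str) = Σ Wₕ²(1−fₕ)sₕ²/nₕ with Wₕ = Nₕ/33171:
  South: (16576/33171)²·(1−1472/16576)·314.9/1472 = 0.04867651
  East: (7971/33171)²·(1−1283/7971)·1267/1283 = 0.047845589
  North: (8624/33171)²·(1−1158/8624)·304.5/1158 = 0.015387155
  → Var(ȳ_str) = 0.11190925.
Var(ȳ_srs) = (1 − 3913/33171)·1322/3913 = 0.29799411.
deff = 0.11190925 / 0.29799411 = 0.3755.

0.3755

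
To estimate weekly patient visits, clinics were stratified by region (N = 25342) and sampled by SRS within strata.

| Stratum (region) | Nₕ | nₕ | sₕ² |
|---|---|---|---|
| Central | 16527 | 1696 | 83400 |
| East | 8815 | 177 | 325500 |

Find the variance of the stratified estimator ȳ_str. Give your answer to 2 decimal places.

236.81

Var(ȳ_str) = Σₕ Wₕ²(1 − fₕ)sₕ²/nₕ with Wₕ = Nₕ/N, N = 25342.
Central: Wₕ = 0.65215847; term = 0.65215847²·(1 − 0.10261996)·83400/1696 = 18.768212.
East: Wₕ = 0.34784153; term = 0.34784153²·(1 − 0.02007941)·325500/177 = 218.03764.
Sum = 236.80585.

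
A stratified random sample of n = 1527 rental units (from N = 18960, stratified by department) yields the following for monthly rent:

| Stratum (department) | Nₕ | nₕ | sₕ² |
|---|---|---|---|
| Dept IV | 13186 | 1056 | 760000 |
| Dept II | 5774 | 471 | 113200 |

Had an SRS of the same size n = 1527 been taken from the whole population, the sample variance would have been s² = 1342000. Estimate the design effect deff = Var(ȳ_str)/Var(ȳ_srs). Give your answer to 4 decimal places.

0.4216

Var(ȳ_str) = Σ Wₕ²(1−fₕ)sₕ²/nₕ with Wₕ = Nₕ/18960:
  Dept IV: (13186/18960)²·(1−1056/13186)·760000/1056 = 320.21884
  Dept II: (5774/18960)²·(1−471/5774)·113200/471 = 20.471387
  → Var(ȳ_str) = 340.69023.
Var(ȳ_srs) = (1 − 1527/18960)·1342000/1527 = 808.06682.
deff = 340.69023 / 808.06682 = 0.4216.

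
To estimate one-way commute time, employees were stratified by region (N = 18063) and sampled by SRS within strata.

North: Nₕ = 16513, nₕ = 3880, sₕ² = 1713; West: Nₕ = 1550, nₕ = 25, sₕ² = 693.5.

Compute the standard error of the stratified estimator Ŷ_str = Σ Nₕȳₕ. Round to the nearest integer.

Var(Ŷ_str) = Σₕ Nₕ²(1 − fₕ)sₕ²/nₕ.
North: 16513²·(1 − 3880/16513)·1713/3880 = 9.2099679 × 10^7.
West: 1550²·(1 − 25/1550)·693.5/25 = 6.5570425 × 10^7.
Sum = 1.576701 × 10^8.
SE = √(1.576701 × 10^8) = 12557.

12557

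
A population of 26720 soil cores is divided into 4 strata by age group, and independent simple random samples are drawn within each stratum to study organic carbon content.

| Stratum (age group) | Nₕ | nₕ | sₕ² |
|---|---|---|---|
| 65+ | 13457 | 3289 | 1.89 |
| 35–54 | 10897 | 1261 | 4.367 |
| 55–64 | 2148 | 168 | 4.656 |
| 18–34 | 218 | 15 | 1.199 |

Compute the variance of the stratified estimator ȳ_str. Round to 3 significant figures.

Var(ȳ_str) = Σₕ Wₕ²(1 − fₕ)sₕ²/nₕ with Wₕ = Nₕ/N, N = 26720.
65+: Wₕ = 0.50363024; term = 0.50363024²·(1 − 0.24440811)·1.89/3289 = 1.101308 × 10^-4.
35–54: Wₕ = 0.40782186; term = 0.40782186²·(1 − 0.11571992)·4.367/1261 = 5.0932963 × 10^-4.
55–64: Wₕ = 0.08038922; term = 0.08038922²·(1 − 0.07821229)·4.656/168 = 1.650936 × 10^-4.
18–34: Wₕ = 0.00815868; term = 0.00815868²·(1 − 0.06880734)·1.199/15 = 4.954588 × 10^-6.
Sum = 7.8950862 × 10^-4.

7.90 × 10^-4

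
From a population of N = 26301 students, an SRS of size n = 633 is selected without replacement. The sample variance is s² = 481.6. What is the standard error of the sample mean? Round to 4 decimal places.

Under SRS without replacement, Var(ȳ) = (1 − f)·s²/n with f = n/N = 633/26301 = 0.02406753.
Var(ȳ) = (1 − 0.02406753)·481.6/633 = 0.97593247·0.76082148 = 0.74251039.
SE(ȳ) = √(0.74251039) = 0.8617.

0.8617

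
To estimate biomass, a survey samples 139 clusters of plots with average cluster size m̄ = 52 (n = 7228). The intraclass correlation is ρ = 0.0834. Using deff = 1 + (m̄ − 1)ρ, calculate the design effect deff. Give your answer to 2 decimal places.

deff = 1 + (52 − 1)·0.0834 = 1 + 4.2534 = 5.2534.

5.25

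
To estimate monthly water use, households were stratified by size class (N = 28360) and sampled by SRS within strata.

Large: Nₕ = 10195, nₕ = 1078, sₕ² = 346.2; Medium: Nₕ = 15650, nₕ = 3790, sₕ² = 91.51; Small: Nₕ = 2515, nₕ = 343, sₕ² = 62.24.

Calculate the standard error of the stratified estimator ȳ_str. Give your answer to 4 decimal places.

Var(ȳ_str) = Σₕ Wₕ²(1 − fₕ)sₕ²/nₕ with Wₕ = Nₕ/N, N = 28360.
Large: Wₕ = 0.35948519; term = 0.35948519²·(1 − 0.10573811)·346.2/1078 = 0.037113767.
Medium: Wₕ = 0.55183357; term = 0.55183357²·(1 − 0.24217252)·91.51/3790 = 0.0055720618.
Small: Wₕ = 0.08868124; term = 0.08868124²·(1 − 0.13638171)·62.24/343 = 0.0012324259.
Sum = 0.043918255.
SE = √(0.043918255) = 0.2096.

0.2096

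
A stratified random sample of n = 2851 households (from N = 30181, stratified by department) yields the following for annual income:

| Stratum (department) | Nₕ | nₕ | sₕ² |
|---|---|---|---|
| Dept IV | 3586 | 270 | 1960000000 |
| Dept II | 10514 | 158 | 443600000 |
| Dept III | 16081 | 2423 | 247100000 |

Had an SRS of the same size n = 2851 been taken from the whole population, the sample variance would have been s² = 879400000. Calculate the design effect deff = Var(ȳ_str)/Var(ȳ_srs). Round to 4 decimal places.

Var(ȳ_str) = Σ Wₕ²(1−fₕ)sₕ²/nₕ with Wₕ = Nₕ/30181:
  Dept IV: (3586/30181)²·(1−270/3586)·1960000000/270 = 94765.414
  Dept II: (10514/30181)²·(1−158/10514)·443600000/158 = 335604.07
  Dept III: (16081/30181)²·(1−2423/16081)·247100000/2423 = 24589.644
  → Var(ȳ_str) = 454959.13.
Var(ȳ_srs) = (1 − 2851/30181)·879400000/2851 = 279315.64.
deff = 454959.13 / 279315.64 = 1.6288.

1.6288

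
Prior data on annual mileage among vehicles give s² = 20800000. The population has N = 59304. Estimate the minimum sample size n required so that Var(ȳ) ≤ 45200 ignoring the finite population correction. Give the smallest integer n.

Without fpc, n₀ = s²/D = 20800000/45200 = 460.1770.
Rounding up, n = 461.

461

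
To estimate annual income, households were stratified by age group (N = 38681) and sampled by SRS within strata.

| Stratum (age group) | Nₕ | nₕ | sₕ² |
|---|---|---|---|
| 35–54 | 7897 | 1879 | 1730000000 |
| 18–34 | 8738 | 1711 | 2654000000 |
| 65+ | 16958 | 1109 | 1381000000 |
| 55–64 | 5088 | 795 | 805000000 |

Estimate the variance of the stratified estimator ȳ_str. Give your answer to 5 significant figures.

Var(ȳ_str) = Σₕ Wₕ²(1 − fₕ)sₕ²/nₕ with Wₕ = Nₕ/N, N = 38681.
35–54: Wₕ = 0.20415708; term = 0.20415708²·(1 − 0.23793846)·1730000000/1879 = 29244.1.
18–34: Wₕ = 0.22589902; term = 0.22589902²·(1 − 0.19581140)·2654000000/1711 = 63655.732.
65+: Wₕ = 0.43840645; term = 0.43840645²·(1 − 0.06539686)·1381000000/1109 = 223688.29.
55–64: Wₕ = 0.13153745; term = 0.13153745²·(1 − 0.15625000)·805000000/795 = 14782.278.
Sum = 331370.4.

331370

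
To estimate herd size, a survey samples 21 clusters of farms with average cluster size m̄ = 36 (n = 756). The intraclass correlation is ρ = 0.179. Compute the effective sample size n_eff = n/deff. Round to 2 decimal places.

deff = 1 + (36 − 1)·0.179 = 1 + 6.265 = 7.265.
n_eff = 756 / 7.265 = 104.06.

104.06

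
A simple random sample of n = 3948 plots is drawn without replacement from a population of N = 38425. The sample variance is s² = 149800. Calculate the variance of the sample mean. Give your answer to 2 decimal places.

Under SRS without replacement, Var(ȳ) = (1 − f)·s²/n with f = n/N = 3948/38425 = 0.10274561.
Var(ȳ) = (1 − 0.10274561)·149800/3948 = 0.89725439·37.943262 = 34.044759.

34.04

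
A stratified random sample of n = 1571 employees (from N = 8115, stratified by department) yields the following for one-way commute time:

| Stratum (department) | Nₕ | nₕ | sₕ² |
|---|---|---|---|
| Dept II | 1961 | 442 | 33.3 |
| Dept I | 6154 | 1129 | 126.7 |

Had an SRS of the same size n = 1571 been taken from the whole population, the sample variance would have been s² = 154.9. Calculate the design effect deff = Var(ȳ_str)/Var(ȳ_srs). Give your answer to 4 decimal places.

0.7056

Var(ȳ_str) = Σ Wₕ²(1−fₕ)sₕ²/nₕ with Wₕ = Nₕ/8115:
  Dept II: (1961/8115)²·(1−442/1961)·33.3/442 = 0.0034078485
  Dept I: (6154/8115)²·(1−1129/6154)·126.7/1129 = 0.052698613
  → Var(ȳ_str) = 0.056106462.
Var(ȳ_srs) = (1 − 1571/8115)·154.9/1571 = 0.07951151.
deff = 0.056106462 / 0.07951151 = 0.7056.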